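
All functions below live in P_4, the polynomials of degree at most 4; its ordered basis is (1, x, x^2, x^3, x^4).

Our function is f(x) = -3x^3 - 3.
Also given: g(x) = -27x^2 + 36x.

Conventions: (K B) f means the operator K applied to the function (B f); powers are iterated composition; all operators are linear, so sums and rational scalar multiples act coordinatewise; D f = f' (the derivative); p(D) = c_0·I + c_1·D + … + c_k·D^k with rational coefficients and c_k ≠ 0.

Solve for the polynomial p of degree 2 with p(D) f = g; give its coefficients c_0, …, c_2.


p(D) = 3·D − 2·D^2, i.e. c_0 = 0, c_1 = 3, c_2 = -2

D^0 f = -3x^3 - 3
D^1 f = -9x^2
D^2 f = -18x
matching coefficients of g against c_0 f + c_1 Df + … from the top degree down determines the c_i
solution: c_0 = 0, c_1 = 3, c_2 = -2


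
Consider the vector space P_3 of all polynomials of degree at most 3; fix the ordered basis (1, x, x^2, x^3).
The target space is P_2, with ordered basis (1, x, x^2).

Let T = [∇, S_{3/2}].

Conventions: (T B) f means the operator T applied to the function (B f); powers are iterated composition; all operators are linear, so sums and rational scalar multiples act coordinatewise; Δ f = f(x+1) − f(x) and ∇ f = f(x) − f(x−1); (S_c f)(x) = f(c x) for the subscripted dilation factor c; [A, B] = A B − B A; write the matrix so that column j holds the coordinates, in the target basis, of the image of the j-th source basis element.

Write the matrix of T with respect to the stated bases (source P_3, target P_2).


image of 1: 0
image of x: 1/2
image of x^2: (3/2)x - 5/4
image of x^3: (27/8)x^2 - (45/8)x + 19/8
each image's coordinates form column j of the matrix

the matrix is [[0, 1/2, -5/4, 19/8]; [0, 0, 3/2, -45/8]; [0, 0, 0, 27/8]] (rows listed top to bottom)


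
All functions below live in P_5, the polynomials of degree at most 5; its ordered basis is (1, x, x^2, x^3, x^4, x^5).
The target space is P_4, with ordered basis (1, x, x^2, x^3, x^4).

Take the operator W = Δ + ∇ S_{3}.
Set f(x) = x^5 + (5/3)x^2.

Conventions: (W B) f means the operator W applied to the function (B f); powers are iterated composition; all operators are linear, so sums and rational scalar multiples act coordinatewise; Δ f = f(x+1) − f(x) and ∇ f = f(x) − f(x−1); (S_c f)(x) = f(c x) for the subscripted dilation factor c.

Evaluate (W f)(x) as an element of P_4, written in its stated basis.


Δ f = 5x^4 + 10x^3 + 10x^2 + (25/3)x + 8/3
S_{3} f = 243x^5 + 15x^2
∇ S_{3} f = 1215x^4 - 2430x^3 + 2430x^2 - 1185x + 228
(Δ + ∇ S_{3}) f = 1220x^4 - 2420x^3 + 2440x^2 - (3530/3)x + 692/3

the image equals g(x) = 1220x^4 - 2420x^3 + 2440x^2 - (3530/3)x + 692/3


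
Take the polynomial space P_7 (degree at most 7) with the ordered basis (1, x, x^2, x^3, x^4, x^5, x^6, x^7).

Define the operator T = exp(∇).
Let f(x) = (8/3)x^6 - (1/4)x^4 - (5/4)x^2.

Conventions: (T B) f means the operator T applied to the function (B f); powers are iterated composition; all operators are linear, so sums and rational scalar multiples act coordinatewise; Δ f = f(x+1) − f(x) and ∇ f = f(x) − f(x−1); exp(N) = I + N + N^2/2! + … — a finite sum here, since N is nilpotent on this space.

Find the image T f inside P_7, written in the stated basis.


order-1 term: 16x^5 - 40x^4 + (157/3)x^3 - (77/2)x^2 + (25/2)x - 7/6
order-2 term: 40x^4 - 160x^3 + (557/2)x^2 - 237x + 239/3
order-3 term: (160/3)x^3 - 240x^2 + 399x - 477/2
order-4 term: 40x^2 - 160x + 2077/12
order-5 term: 16x - 40
order-6 term: 8/3
the series for exp(∇) f terminates at order 6
exp(∇) f = (8/3)x^6 + 16x^5 - (1/4)x^4 - (163/3)x^3 + (155/4)x^2 + (61/2)x - 97/4

the result is g(x) = (8/3)x^6 + 16x^5 - (1/4)x^4 - (163/3)x^3 + (155/4)x^2 + (61/2)x - 97/4


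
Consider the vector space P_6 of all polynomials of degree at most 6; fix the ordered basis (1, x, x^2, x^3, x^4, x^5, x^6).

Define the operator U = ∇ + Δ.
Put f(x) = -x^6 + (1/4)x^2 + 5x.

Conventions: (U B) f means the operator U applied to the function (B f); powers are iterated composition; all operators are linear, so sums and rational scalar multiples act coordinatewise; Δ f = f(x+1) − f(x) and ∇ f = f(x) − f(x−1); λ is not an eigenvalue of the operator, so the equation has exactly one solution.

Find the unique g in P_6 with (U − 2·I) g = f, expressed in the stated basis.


write g with unknown coordinates in the stated basis and equate coefficients in (U − 2·I) g = f
solving from the highest basis element down gives g = (1/2)x^6 + 3x^5 + 15x^4 + 70x^3 + (1919/8)x^2 + (2161/4)x + 2453/4
check: U g = 6x^5 + 30x^4 + 140x^3 + 480x^2 + (2171/2)x + 2453/2
so U g − 2·g = -x^6 + (1/4)x^2 + 5x = f ✓

g(x) = (1/2)x^6 + 3x^5 + 15x^4 + 70x^3 + (1919/8)x^2 + (2161/4)x + 2453/4


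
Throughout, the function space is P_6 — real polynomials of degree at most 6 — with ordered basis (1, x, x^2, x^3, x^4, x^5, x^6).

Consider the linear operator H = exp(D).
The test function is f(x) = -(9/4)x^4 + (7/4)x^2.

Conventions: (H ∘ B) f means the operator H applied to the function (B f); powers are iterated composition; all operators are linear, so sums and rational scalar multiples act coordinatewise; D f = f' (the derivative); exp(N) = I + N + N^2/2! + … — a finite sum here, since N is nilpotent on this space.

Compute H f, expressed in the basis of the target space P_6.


order-1 term: -9x^3 + (7/2)x
order-2 term: -(27/2)x^2 + 7/4
order-3 term: -9x
order-4 term: -9/4
the series for exp(D) f terminates at order 4
exp(D) f = -(9/4)x^4 - 9x^3 - (47/4)x^2 - (11/2)x - 1/2

g(x) = -(9/4)x^4 - 9x^3 - (47/4)x^2 - (11/2)x - 1/2


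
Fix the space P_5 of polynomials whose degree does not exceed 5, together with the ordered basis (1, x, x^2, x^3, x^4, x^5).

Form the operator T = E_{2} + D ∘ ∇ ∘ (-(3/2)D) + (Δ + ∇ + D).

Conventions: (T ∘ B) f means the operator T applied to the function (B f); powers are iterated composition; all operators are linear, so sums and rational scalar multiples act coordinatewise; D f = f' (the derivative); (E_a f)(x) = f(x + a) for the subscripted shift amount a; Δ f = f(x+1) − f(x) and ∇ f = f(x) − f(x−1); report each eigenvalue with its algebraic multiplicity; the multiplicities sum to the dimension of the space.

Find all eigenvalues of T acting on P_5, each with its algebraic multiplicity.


image of 1: 1
image of x: x + 5
image of x^2: x^2 + 10x + 4
image of x^3: x^3 + 15x^2 + 12x + 1
image of x^4: x^4 + 20x^3 + 24x^2 + 4x + 34
image of x^5: x^5 + 25x^4 + 40x^3 + 10x^2 + 170x + 4
the matrix is upper triangular; its diagonal is (1, 1, 1, 1, 1, 1)
for a triangular matrix the eigenvalues are the diagonal entries, with algebraic multiplicity their repetition count

λ = 1 (multiplicity 6)


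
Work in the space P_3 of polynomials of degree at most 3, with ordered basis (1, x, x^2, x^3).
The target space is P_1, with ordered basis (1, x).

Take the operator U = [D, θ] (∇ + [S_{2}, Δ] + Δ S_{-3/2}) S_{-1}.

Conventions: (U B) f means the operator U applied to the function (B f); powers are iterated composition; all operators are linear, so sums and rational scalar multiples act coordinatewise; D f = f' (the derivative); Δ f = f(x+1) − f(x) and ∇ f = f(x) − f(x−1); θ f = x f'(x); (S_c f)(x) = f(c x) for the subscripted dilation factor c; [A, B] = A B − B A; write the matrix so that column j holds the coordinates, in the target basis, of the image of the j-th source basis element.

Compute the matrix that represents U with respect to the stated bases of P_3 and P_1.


the matrix is [[0, 0, 5/2, 249/8]; [0, 0, 0, 153/4]] (rows listed top to bottom)

image of 1: 0
image of x: 0
image of x^2: 5/2
image of x^3: (153/4)x + 249/8
each image's coordinates form column j of the matrix


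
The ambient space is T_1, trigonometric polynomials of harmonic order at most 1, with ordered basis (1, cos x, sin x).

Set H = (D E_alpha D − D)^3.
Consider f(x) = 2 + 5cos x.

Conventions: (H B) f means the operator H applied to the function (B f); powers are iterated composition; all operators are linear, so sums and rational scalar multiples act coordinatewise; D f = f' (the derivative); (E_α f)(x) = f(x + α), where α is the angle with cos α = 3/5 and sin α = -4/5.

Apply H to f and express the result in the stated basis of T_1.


the image equals g(x) = -(18/25)cos x + (26/25)sin x

D f = -5sin x
E_alpha D f = 4cos x - 3sin x
D E_alpha D f = -3cos x - 4sin x
D f = -5sin x
(-D) f = 5sin x
(D E_alpha D − D) f = -3cos x + sin x
D (D E_alpha D − D) f = cos x + 3sin x
E_alpha D (D E_alpha D − D) f = -(9/5)cos x + (13/5)sin x
D E_alpha D (D E_alpha D − D) f = (13/5)cos x + (9/5)sin x
D (D E_alpha D − D) f = cos x + 3sin x
(-D) (D E_alpha D − D) f = -cos x - 3sin x
(D E_alpha D − D) (D E_alpha D − D) f = (8/5)cos x - (6/5)sin x
D (D E_alpha D − D) (D E_alpha D − D) f = -(6/5)cos x - (8/5)sin x
E_alpha D (D E_alpha D − D) (D E_alpha D − D) f = (14/25)cos x - (48/25)sin x
D E_alpha D (D E_alpha D − D) (D E_alpha D − D) f = -(48/25)cos x - (14/25)sin x
D (D E_alpha D − D) (D E_alpha D − D) f = -(6/5)cos x - (8/5)sin x
(-D) (D E_alpha D − D) (D E_alpha D − D) f = (6/5)cos x + (8/5)sin x
(D E_alpha D − D) (D E_alpha D − D) (D E_alpha D − D) f = -(18/25)cos x + (26/25)sin x


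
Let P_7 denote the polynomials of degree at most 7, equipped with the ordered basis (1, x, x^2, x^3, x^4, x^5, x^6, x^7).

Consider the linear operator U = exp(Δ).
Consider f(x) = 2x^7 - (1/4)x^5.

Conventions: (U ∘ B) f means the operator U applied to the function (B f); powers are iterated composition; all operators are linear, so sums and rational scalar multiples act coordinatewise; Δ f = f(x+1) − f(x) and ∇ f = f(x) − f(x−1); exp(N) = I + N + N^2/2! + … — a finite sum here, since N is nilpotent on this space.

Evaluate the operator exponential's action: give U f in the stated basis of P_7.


order-1 term: 14x^6 + 42x^5 + (275/4)x^4 + (135/2)x^3 + (79/2)x^2 + (51/4)x + 7/4
order-2 term: 42x^5 + 210x^4 + (975/2)x^3 + (1245/2)x^2 + (1701/4)x + 489/4
order-3 term: 70x^4 + 420x^3 + (2095/2)x^2 + (2505/2)x + 2383/4
order-4 term: 70x^3 + 420x^2 + (3635/4)x + 1395/2
order-5 term: 42x^2 + 210x + 1119/4
order-6 term: 14x + 42
order-7 term: 2
the series for exp(Δ) f terminates at order 7
exp(Δ) f = 2x^7 + 14x^6 + (335/4)x^5 + (1395/4)x^4 + 1045x^3 + (4343/2)x^2 + (11293/4)x + 1741

the result is g(x) = 2x^7 + 14x^6 + (335/4)x^5 + (1395/4)x^4 + 1045x^3 + (4343/2)x^2 + (11293/4)x + 1741


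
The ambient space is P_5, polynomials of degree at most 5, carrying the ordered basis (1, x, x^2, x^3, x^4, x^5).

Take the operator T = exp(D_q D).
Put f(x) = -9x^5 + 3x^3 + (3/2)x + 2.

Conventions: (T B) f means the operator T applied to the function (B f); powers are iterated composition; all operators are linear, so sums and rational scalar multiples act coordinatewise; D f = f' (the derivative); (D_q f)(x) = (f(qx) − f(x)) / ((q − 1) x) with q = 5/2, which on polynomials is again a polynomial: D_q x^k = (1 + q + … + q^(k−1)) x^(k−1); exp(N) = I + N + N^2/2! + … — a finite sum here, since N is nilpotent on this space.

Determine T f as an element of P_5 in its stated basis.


the image equals g(x) = -9x^5 - (9111/8)x^3 - (190779/32)x + 2

order-1 term: -(9135/8)x^3 + (63/2)x
order-2 term: -(191835/32)x
the series for exp(D_q D) f terminates at order 2
exp(D_q D) f = -9x^5 - (9111/8)x^3 - (190779/32)x + 2


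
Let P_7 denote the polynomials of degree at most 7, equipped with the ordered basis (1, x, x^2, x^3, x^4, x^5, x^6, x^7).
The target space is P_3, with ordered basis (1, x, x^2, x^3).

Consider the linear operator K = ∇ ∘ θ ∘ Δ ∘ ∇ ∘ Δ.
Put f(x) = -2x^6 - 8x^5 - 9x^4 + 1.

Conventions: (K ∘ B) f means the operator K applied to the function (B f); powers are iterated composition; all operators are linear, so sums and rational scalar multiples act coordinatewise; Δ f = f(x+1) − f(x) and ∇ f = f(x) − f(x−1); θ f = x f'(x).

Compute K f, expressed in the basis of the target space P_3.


g(x) = -2160x^2 - 1200x - 96

Δ f = -12x^5 - 70x^4 - 156x^3 - 164x^2 - 88x - 19
∇ Δ f = -60x^4 - 160x^3 - 168x^2 - 80x - 22
Δ ∇ Δ f = -240x^3 - 840x^2 - 1056x - 468
θ Δ ∇ Δ f = -720x^3 - 1680x^2 - 1056x
∇ (θ ∘ Δ ∘ ∇) Δ f = -2160x^2 - 1200x - 96


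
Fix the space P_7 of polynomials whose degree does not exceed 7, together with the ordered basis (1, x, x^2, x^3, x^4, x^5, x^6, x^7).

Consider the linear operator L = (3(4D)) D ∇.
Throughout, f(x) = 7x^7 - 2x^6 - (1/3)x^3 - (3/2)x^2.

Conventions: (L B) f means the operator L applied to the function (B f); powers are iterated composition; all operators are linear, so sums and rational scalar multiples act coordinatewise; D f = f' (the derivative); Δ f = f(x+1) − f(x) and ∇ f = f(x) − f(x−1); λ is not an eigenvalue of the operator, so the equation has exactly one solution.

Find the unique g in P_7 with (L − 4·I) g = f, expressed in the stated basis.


the image equals g(x) = -(7/4)x^7 + (1/2)x^6 - (2205/2)x^4 + (28621/12)x^3 - (19797/8)x^2 - (156195/2)x + 82356

write g with unknown coordinates in the stated basis and equate coefficients in (L − 4·I) g = f
solving from the highest basis element down gives g = -(7/4)x^7 + (1/2)x^6 - (2205/2)x^4 + (28621/12)x^3 - (19797/8)x^2 - (156195/2)x + 82356
check: L g = -4410x^4 + 9540x^3 - 9900x^2 - 312390x + 329424
so L g − 4·g = 7x^7 - 2x^6 - (1/3)x^3 - (3/2)x^2 = f ✓


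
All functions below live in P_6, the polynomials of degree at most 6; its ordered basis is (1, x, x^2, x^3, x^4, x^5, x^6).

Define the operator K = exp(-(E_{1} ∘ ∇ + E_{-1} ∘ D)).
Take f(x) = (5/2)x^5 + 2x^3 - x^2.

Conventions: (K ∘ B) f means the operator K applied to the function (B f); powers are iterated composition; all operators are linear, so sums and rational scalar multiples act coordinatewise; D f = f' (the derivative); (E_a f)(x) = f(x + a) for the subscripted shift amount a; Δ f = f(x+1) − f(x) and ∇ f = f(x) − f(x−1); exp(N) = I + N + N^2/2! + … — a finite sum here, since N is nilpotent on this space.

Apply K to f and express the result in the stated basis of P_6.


the image equals g(x) = (5/2)x^5 - 25x^4 + 127x^3 - 463x^2 + 1009x - 986

order-1 term: -25x^4 + 25x^3 - 112x^2 + (95/2)x - 24
order-2 term: 100x^3 - 150x^2 + (923/2)x - 191
order-3 term: -200x^2 + 300x - 491
order-4 term: 200x - 200
order-5 term: -80
the series for exp(-(E_{1} ∘ ∇ + E_{-1} ∘ D)) f terminates at order 5
exp(-(E_{1} ∘ ∇ + E_{-1} ∘ D)) f = (5/2)x^5 - 25x^4 + 127x^3 - 463x^2 + 1009x - 986


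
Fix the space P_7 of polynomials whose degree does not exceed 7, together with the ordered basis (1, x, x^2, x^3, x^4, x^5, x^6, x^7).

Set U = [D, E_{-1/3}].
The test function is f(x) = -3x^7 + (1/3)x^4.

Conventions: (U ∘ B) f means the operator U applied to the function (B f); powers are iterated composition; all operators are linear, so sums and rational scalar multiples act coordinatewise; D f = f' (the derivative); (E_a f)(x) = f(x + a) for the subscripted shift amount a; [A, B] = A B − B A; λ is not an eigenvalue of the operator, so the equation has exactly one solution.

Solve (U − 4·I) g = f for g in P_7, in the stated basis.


the result is g(x) = (3/4)x^7 - (1/12)x^4

write g with unknown coordinates in the stated basis and equate coefficients in (U − 4·I) g = f
solving from the highest basis element down gives g = (3/4)x^7 - (1/12)x^4
check: U g = 0
so U g − 4·g = -3x^7 + (1/3)x^4 = f ✓


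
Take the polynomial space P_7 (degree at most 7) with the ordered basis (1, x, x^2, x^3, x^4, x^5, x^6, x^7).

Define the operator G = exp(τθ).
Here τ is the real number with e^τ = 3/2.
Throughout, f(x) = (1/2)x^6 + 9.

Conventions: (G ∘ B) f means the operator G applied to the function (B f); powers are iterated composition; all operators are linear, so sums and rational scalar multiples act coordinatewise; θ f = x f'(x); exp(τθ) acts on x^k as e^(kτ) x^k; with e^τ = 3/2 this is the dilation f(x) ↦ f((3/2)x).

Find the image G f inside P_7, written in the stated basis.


g(x) = (729/128)x^6 + 9

exp(τθ) x^k = e^(kτ) x^k; with e^τ = 3/2 this sends x^k to (3/2)^k x^k
x^6 ↦ 729/64 x^6
applying this coordinatewise to f: exp(τθ) f = (729/128)x^6 + 9


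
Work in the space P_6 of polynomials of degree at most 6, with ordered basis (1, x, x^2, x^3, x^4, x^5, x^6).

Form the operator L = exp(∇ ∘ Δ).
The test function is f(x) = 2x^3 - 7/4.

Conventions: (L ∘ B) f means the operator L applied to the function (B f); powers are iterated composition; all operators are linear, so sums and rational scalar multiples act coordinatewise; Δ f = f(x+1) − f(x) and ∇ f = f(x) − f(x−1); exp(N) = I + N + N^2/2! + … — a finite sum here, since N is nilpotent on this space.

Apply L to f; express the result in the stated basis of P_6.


the result is g(x) = 2x^3 + 12x - 7/4

order-1 term: 12x
the series for exp(∇ ∘ Δ) f terminates at order 1
exp(∇ ∘ Δ) f = 2x^3 + 12x - 7/4


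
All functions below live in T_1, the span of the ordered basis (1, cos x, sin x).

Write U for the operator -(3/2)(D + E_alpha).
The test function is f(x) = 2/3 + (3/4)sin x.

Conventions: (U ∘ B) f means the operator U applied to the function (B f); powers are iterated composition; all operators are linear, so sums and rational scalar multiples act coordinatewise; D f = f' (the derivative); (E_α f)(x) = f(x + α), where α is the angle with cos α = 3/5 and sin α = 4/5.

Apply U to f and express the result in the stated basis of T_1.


g(x) = -1 - (81/40)cos x - (27/40)sin x

D f = (3/4)cos x
E_alpha f = 2/3 + (3/5)cos x + (9/20)sin x
(D + E_alpha) f = 2/3 + (27/20)cos x + (9/20)sin x
(-(3/2)(D + E_alpha)) f = -1 - (81/40)cos x - (27/40)sin x


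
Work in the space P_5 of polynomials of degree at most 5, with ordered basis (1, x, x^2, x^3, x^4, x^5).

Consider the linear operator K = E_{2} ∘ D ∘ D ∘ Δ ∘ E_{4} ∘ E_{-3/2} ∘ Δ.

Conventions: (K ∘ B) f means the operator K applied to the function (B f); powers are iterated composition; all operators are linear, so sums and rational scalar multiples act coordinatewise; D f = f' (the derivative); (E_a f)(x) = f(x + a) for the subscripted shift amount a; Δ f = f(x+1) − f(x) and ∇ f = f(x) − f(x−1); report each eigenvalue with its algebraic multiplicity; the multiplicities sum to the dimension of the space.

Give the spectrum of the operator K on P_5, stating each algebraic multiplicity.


image of 1: 0
image of x: 0
image of x^2: 0
image of x^3: 0
image of x^4: 24
image of x^5: 120x + 660
the matrix is upper triangular; its diagonal is (0, 0, 0, 0, 0, 0)
for a triangular matrix the eigenvalues are the diagonal entries, with algebraic multiplicity their repetition count

λ = 0 (multiplicity 6)


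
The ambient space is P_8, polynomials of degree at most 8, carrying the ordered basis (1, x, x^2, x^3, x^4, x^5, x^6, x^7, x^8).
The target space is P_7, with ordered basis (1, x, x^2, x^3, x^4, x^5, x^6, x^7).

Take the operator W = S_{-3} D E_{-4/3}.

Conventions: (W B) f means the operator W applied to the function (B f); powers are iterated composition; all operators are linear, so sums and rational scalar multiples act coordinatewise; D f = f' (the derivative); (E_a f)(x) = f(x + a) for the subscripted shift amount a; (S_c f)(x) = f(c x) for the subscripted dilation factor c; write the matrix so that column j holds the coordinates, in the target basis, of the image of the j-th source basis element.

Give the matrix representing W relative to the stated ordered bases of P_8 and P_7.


the matrix is [[0, 1, -8/3, 16/3, -256/27, 1280/81, -2048/81, 28672/729, -131072/2187]; [0, 0, -6, 24, -64, 1280/9, -2560/9, 14336/27, -229376/243]; [0, 0, 0, 27, -144, 480, -1280, 8960/3, -57344/9]; [0, 0, 0, 0, -108, 720, -2880, 8960, -71680/3]; [0, 0, 0, 0, 0, 405, -3240, 15120, -53760]; [0, 0, 0, 0, 0, 0, -1458, 13608, -72576]; [0, 0, 0, 0, 0, 0, 0, 5103, -54432]; [0, 0, 0, 0, 0, 0, 0, 0, -17496]] (rows listed top to bottom)

image of 1: 0
image of x: 1
image of x^2: -6x - 8/3
image of x^3: 27x^2 + 24x + 16/3
image of x^4: -108x^3 - 144x^2 - 64x - 256/27
image of x^5: 405x^4 + 720x^3 + 480x^2 + (1280/9)x + 1280/81
image of x^6: -1458x^5 - 3240x^4 - 2880x^3 - 1280x^2 - (2560/9)x - 2048/81
image of x^7: 5103x^6 + 13608x^5 + 15120x^4 + 8960x^3 + (8960/3)x^2 + (14336/27)x + 28672/729
image of x^8: -17496x^7 - 54432x^6 - 72576x^5 - 53760x^4 - (71680/3)x^3 - (57344/9)x^2 - (229376/243)x - 131072/2187
each image's coordinates form column j of the matrix


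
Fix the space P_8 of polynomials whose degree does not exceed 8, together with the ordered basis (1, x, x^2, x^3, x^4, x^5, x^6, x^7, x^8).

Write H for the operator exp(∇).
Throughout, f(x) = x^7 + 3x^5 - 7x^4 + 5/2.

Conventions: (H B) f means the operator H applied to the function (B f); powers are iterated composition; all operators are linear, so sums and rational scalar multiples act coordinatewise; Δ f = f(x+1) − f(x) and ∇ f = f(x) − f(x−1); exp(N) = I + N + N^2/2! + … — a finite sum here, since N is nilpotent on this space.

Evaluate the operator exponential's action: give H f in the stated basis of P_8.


the image equals g(x) = x^7 + 7x^6 + 3x^5 - 27x^4 + 7x^3 + 12x^2 - 20x + 21/2

order-1 term: 7x^6 - 21x^5 + 50x^4 - 93x^3 + 93x^2 - 50x + 11
order-2 term: 21x^5 - 105x^4 + 275x^3 - 447x^2 + 406x - 157
order-3 term: 35x^4 - 210x^3 + 555x^2 - 748x + 418
order-4 term: 35x^3 - 210x^2 + 470x - 387
order-5 term: 21x^2 - 105x + 143
order-6 term: 7x - 21
order-7 term: 1
the series for exp(∇) f terminates at order 7
exp(∇) f = x^7 + 7x^6 + 3x^5 - 27x^4 + 7x^3 + 12x^2 - 20x + 21/2


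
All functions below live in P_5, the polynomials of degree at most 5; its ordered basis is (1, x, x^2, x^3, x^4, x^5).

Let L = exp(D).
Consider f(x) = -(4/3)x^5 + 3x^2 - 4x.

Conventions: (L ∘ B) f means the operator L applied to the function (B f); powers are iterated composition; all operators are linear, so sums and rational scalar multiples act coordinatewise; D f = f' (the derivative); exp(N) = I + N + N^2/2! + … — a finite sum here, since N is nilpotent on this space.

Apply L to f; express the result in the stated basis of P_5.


the result is g(x) = -(4/3)x^5 - (20/3)x^4 - (40/3)x^3 - (31/3)x^2 - (14/3)x - 7/3

order-1 term: -(20/3)x^4 + 6x - 4
order-2 term: -(40/3)x^3 + 3
order-3 term: -(40/3)x^2
order-4 term: -(20/3)x
order-5 term: -4/3
the series for exp(D) f terminates at order 5
exp(D) f = -(4/3)x^5 - (20/3)x^4 - (40/3)x^3 - (31/3)x^2 - (14/3)x - 7/3


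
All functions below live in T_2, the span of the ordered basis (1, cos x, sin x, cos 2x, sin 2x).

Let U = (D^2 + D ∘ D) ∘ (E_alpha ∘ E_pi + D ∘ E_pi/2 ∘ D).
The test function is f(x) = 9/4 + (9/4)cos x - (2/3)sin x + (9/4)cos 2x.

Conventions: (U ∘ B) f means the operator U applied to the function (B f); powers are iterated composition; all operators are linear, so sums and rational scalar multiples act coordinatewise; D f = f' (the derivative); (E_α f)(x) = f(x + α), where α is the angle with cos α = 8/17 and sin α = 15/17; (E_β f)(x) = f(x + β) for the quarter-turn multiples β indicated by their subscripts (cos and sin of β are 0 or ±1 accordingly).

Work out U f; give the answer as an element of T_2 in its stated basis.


g(x) = -(20/51)cos x - (464/51)sin x - (17910/289)cos 2x + (4320/289)sin 2x

E_pi f = 9/4 - (9/4)cos x + (2/3)sin x + (9/4)cos 2x
E_alpha E_pi f = 9/4 - (8/17)cos x + (469/204)sin x - (1449/1156)cos 2x - (540/289)sin 2x
D f = -(2/3)cos x - (9/4)sin x - (9/2)sin 2x
E_pi/2 D f = -(9/4)cos x + (2/3)sin x + (9/2)sin 2x
D E_pi/2 D f = (2/3)cos x + (9/4)sin x + 9cos 2x
(E_alpha ∘ E_pi + D ∘ E_pi/2 ∘ D) f = 9/4 + (10/51)cos x + (232/51)sin x + (8955/1156)cos 2x - (540/289)sin 2x
D (E_alpha ∘ E_pi + D ∘ E_pi/2 ∘ D) f = (232/51)cos x - (10/51)sin x - (1080/289)cos 2x - (8955/578)sin 2x
D D (E_alpha ∘ E_pi + D ∘ E_pi/2 ∘ D) f = -(10/51)cos x - (232/51)sin x - (8955/289)cos 2x + (2160/289)sin 2x
D (E_alpha ∘ E_pi + D ∘ E_pi/2 ∘ D) f = (232/51)cos x - (10/51)sin x - (1080/289)cos 2x - (8955/578)sin 2x
D D (E_alpha ∘ E_pi + D ∘ E_pi/2 ∘ D) f = -(10/51)cos x - (232/51)sin x - (8955/289)cos 2x + (2160/289)sin 2x
(D^2 + D ∘ D) (E_alpha ∘ E_pi + D ∘ E_pi/2 ∘ D) f = -(20/51)cos x - (464/51)sin x - (17910/289)cos 2x + (4320/289)sin 2x


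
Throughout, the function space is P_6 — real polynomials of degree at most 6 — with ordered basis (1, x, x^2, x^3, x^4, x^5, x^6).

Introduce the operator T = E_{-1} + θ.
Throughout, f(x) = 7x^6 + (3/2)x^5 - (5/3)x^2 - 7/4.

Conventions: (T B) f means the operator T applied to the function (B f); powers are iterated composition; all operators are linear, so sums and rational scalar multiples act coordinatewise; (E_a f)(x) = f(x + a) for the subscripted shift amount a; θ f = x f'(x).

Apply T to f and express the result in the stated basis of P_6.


the result is g(x) = 49x^6 - 33x^5 + (195/2)x^4 - 125x^3 + 85x^2 - (187/6)x + 25/12

E_{-1} f = 7x^6 - (81/2)x^5 + (195/2)x^4 - 125x^3 + (265/3)x^2 - (187/6)x + 25/12
θ f = 42x^6 + (15/2)x^5 - (10/3)x^2
(E_{-1} + θ) f = 49x^6 - 33x^5 + (195/2)x^4 - 125x^3 + 85x^2 - (187/6)x + 25/12


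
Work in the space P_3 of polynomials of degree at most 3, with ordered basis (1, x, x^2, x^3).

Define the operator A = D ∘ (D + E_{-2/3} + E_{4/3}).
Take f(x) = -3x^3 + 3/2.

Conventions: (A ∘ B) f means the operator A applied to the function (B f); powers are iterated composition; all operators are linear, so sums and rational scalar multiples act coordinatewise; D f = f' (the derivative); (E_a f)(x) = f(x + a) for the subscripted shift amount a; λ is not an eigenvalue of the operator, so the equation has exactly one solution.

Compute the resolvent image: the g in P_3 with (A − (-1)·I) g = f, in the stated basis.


write g with unknown coordinates in the stated basis and equate coefficients in (A − (-1)·I) g = f
solving from the highest basis element down gives g = -3x^3 + 18x^2 - 42x + 91/2
check: A g = -18x^2 + 42x - 44
so A g − (-1)·g = -3x^3 + 3/2 = f ✓

g(x) = -3x^3 + 18x^2 - 42x + 91/2


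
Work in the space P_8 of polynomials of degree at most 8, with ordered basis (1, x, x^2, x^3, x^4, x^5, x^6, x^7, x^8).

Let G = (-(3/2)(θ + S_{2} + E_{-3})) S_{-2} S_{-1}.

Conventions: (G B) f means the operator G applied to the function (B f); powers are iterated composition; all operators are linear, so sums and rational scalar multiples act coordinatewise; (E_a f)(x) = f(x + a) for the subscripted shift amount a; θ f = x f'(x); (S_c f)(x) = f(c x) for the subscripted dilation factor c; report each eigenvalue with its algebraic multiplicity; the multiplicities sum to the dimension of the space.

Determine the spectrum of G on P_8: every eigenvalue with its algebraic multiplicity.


λ = -101760 (multiplicity 1), λ = -26112 (multiplicity 1), λ = -6816 (multiplicity 1), λ = -1824 (multiplicity 1), λ = -504 (multiplicity 1), λ = -144 (multiplicity 1), λ = -42 (multiplicity 1), λ = -12 (multiplicity 1), λ = -3 (multiplicity 1)

image of 1: -3
image of x: -12x + 9
image of x^2: -42x^2 + 36x - 54
image of x^3: -144x^3 + 108x^2 - 324x + 324
image of x^4: -504x^4 + 288x^3 - 1296x^2 + 2592x - 1944
image of x^5: -1824x^5 + 720x^4 - 4320x^3 + 12960x^2 - 19440x + 11664
image of x^6: -6816x^6 + 1728x^5 - 12960x^4 + 51840x^3 - 116640x^2 + 139968x - 69984
image of x^7: -26112x^7 + 4032x^6 - 36288x^5 + 181440x^4 - 544320x^3 + 979776x^2 - 979776x + 419904
image of x^8: -101760x^8 + 9216x^7 - 96768x^6 + 580608x^5 - 2177280x^4 + 5225472x^3 - 7838208x^2 + 6718464x - 2519424
the matrix is upper triangular; its diagonal is (-3, -12, -42, -144, -504, -1824, -6816, -26112, -101760)
for a triangular matrix the eigenvalues are the diagonal entries, with algebraic multiplicity their repetition count


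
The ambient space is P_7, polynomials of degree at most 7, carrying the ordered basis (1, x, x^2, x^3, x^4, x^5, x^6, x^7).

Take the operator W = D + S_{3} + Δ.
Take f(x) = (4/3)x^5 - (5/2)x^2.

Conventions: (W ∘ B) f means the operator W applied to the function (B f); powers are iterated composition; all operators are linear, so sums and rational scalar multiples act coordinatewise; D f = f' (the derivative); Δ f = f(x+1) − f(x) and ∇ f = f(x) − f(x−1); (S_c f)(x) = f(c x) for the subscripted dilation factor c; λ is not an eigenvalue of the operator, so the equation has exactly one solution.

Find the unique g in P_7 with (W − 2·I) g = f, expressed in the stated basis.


the result is g(x) = (4/723)x^5 - (40/57117)x^4 - (568/285585)x^3 - (207187/571170)x^2 + (136326/95195)x + 476783/190390

write g with unknown coordinates in the stated basis and equate coefficients in (W − 2·I) g = f
solving from the highest basis element down gives g = (4/723)x^5 - (40/57117)x^4 - (568/285585)x^3 - (207187/571170)x^2 + (136326/95195)x + 476783/190390
check: W g = (324/241)x^5 - (80/57117)x^4 - (1136/285585)x^3 - (1842299/571170)x^2 + (272652/95195)x + 476783/95195
so W g − 2·g = (4/3)x^5 - (5/2)x^2 = f ✓


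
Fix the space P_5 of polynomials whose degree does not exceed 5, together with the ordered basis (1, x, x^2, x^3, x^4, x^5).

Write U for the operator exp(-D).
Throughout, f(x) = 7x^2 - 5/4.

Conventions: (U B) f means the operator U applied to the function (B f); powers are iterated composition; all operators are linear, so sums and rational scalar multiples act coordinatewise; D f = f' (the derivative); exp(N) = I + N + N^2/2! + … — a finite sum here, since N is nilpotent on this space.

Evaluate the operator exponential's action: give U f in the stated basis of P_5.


order-1 term: -14x
order-2 term: 7
the series for exp(-D) f terminates at order 2
exp(-D) f = 7x^2 - 14x + 23/4

the result is g(x) = 7x^2 - 14x + 23/4


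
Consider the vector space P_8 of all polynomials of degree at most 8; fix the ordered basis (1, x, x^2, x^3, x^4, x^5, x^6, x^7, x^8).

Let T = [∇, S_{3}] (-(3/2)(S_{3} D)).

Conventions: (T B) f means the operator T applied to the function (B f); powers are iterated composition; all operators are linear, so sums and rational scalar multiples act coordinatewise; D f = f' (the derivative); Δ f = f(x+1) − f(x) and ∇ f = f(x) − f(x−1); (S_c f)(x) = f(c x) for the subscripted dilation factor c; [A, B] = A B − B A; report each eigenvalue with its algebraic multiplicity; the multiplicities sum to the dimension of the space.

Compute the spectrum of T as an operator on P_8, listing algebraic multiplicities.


image of 1: 0
image of x: 0
image of x^2: -18
image of x^3: -486x + 324
image of x^4: -8748x^2 + 11664x - 4212
image of x^5: -131220x^3 + 262440x^2 - 189540x + 48600
image of x^6: -1771470x^4 + 4723920x^3 - 5117580x^2 + 2624400x - 529254
image of x^7: -22320522x^5 + 74401740x^4 - 107469180x^3 + 82668600x^2 - 33343002x + 5572476
image of x^8: -267846264x^6 + 1071385056x^5 - 1934445240x^4 + 1984046400x^3 - 1200348072x^2 + 401218272x - 57369384
the matrix is upper triangular; its diagonal is (0, 0, 0, 0, 0, 0, 0, 0, 0)
for a triangular matrix the eigenvalues are the diagonal entries, with algebraic multiplicity their repetition count

λ = 0 (multiplicity 9)


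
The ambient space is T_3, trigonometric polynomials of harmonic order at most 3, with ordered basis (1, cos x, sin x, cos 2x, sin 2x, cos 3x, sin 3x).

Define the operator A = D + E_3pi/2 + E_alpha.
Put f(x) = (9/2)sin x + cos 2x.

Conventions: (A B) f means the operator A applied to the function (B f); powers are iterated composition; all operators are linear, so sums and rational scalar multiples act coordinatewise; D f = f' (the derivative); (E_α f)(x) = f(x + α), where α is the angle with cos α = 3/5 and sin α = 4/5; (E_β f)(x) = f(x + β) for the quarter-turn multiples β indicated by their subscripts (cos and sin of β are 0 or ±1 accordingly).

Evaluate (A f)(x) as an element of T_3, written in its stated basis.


the image equals g(x) = (18/5)cos x + (27/10)sin x - (32/25)cos 2x - (74/25)sin 2x

D f = (9/2)cos x - 2sin 2x
E_3pi/2 f = -(9/2)cos x - cos 2x
E_alpha f = (18/5)cos x + (27/10)sin x - (7/25)cos 2x - (24/25)sin 2x
(D + E_3pi/2 + E_alpha) f = (18/5)cos x + (27/10)sin x - (32/25)cos 2x - (74/25)sin 2x


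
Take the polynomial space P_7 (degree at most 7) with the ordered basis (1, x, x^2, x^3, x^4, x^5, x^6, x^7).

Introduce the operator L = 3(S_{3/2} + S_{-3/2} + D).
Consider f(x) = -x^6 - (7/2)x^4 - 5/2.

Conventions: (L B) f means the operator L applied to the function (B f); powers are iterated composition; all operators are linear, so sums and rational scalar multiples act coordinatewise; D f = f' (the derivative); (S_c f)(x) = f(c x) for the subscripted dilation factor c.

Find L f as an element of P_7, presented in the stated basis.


the image equals g(x) = -(2187/32)x^6 - 18x^5 - (1701/16)x^4 - 42x^3 - 15

S_{3/2} f = -(729/64)x^6 - (567/32)x^4 - 5/2
S_{-3/2} f = -(729/64)x^6 - (567/32)x^4 - 5/2
D f = -6x^5 - 14x^3
(S_{3/2} + S_{-3/2} + D) f = -(729/32)x^6 - 6x^5 - (567/16)x^4 - 14x^3 - 5
(3(S_{3/2} + S_{-3/2} + D)) f = -(2187/32)x^6 - 18x^5 - (1701/16)x^4 - 42x^3 - 15


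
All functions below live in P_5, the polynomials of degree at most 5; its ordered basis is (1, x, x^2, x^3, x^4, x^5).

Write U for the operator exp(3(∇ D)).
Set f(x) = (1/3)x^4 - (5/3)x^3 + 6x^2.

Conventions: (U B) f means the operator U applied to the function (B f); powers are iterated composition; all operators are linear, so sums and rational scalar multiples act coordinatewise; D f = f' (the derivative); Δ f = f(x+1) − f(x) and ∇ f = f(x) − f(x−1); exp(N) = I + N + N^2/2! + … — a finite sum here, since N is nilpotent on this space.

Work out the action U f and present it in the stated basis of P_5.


order-1 term: 12x^2 - 42x + 55
order-2 term: 36
the series for exp(3(∇ D)) f terminates at order 2
exp(3(∇ D)) f = (1/3)x^4 - (5/3)x^3 + 18x^2 - 42x + 91

the result is g(x) = (1/3)x^4 - (5/3)x^3 + 18x^2 - 42x + 91


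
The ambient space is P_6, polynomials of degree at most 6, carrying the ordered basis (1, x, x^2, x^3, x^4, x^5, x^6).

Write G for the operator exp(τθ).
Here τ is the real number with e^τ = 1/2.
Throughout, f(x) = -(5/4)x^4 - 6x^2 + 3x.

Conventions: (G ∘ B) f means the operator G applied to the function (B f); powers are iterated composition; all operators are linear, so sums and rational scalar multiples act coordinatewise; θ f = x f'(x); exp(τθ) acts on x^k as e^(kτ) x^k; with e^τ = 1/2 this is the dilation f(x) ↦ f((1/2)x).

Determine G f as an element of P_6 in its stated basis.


exp(τθ) x^k = e^(kτ) x^k; with e^τ = 1/2 this sends x^k to (1/2)^k x^k
x ↦ 1/2 x
x^2 ↦ 1/4 x^2
x^4 ↦ 1/16 x^4
applying this coordinatewise to f: exp(τθ) f = -(5/64)x^4 - (3/2)x^2 + (3/2)x

the image equals g(x) = -(5/64)x^4 - (3/2)x^2 + (3/2)x


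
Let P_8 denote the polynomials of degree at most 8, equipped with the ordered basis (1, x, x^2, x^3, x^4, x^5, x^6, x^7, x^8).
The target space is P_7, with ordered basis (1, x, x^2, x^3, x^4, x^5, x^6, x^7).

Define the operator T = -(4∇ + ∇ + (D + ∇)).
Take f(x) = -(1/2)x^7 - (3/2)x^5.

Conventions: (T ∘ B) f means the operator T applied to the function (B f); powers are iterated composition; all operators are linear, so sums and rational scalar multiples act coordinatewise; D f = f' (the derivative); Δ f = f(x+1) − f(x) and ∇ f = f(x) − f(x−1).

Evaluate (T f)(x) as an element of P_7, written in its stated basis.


∇ f = -(7/2)x^6 + (21/2)x^5 - 25x^4 + (65/2)x^3 - (51/2)x^2 + 11x - 2
(4∇) f = -14x^6 + 42x^5 - 100x^4 + 130x^3 - 102x^2 + 44x - 8
∇ f = -(7/2)x^6 + (21/2)x^5 - 25x^4 + (65/2)x^3 - (51/2)x^2 + 11x - 2
D f = -(7/2)x^6 - (15/2)x^4
∇ f = -(7/2)x^6 + (21/2)x^5 - 25x^4 + (65/2)x^3 - (51/2)x^2 + 11x - 2
(D + ∇) f = -7x^6 + (21/2)x^5 - (65/2)x^4 + (65/2)x^3 - (51/2)x^2 + 11x - 2
(4∇ + ∇ + (D + ∇)) f = -(49/2)x^6 + 63x^5 - (315/2)x^4 + 195x^3 - 153x^2 + 66x - 12
(-(4∇ + ∇ + (D + ∇))) f = (49/2)x^6 - 63x^5 + (315/2)x^4 - 195x^3 + 153x^2 - 66x + 12

the image equals g(x) = (49/2)x^6 - 63x^5 + (315/2)x^4 - 195x^3 + 153x^2 - 66x + 12


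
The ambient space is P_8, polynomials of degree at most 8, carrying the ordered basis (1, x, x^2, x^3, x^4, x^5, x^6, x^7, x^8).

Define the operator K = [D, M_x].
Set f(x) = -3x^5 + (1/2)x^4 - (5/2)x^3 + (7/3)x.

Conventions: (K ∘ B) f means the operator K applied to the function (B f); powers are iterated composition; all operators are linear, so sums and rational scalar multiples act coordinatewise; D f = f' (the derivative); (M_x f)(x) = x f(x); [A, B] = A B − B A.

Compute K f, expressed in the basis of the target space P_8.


M_x f = -3x^6 + (1/2)x^5 - (5/2)x^4 + (7/3)x^2
D M_x f = -18x^5 + (5/2)x^4 - 10x^3 + (14/3)x
D f = -15x^4 + 2x^3 - (15/2)x^2 + 7/3
M_x D f = -15x^5 + 2x^4 - (15/2)x^3 + (7/3)x
[D, M_x] f = -3x^5 + (1/2)x^4 - (5/2)x^3 + (7/3)x

the result is g(x) = -3x^5 + (1/2)x^4 - (5/2)x^3 + (7/3)x


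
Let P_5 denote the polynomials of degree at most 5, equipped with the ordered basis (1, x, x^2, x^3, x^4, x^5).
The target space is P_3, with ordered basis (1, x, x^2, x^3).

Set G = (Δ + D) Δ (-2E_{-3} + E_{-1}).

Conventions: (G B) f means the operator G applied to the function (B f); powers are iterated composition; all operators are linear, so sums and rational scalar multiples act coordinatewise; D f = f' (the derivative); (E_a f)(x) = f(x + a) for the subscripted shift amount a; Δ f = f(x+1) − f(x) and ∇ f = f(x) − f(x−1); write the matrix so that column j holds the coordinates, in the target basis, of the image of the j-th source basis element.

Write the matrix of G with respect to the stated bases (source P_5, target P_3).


the matrix is [[0, 0, -4, 51, -246, 1005]; [0, 0, 0, -12, 204, -1230]; [0, 0, 0, 0, -24, 510]; [0, 0, 0, 0, 0, -40]] (rows listed top to bottom)

image of 1: 0
image of x: 0
image of x^2: -4
image of x^3: -12x + 51
image of x^4: -24x^2 + 204x - 246
image of x^5: -40x^3 + 510x^2 - 1230x + 1005
each image's coordinates form column j of the matrix


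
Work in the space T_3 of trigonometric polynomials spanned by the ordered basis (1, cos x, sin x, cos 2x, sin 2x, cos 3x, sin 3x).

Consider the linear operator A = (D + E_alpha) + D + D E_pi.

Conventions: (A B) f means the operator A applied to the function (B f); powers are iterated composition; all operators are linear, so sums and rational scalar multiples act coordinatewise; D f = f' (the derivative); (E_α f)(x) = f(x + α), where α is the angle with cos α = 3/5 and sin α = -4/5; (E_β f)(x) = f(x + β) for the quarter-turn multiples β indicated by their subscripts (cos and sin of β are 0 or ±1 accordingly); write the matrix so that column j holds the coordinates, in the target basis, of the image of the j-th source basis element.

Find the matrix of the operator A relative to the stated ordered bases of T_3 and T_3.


image of 1: 1
image of cos x: (3/5)cos x - (1/5)sin x
image of sin x: (1/5)cos x + (3/5)sin x
image of cos 2x: -(7/25)cos 2x - (126/25)sin 2x
image of sin 2x: (126/25)cos 2x - (7/25)sin 2x
image of cos 3x: -(117/125)cos 3x - (331/125)sin 3x
image of sin 3x: (331/125)cos 3x - (117/125)sin 3x
each image's coordinates form column j of the matrix

the matrix is [[1, 0, 0, 0, 0, 0, 0]; [0, 3/5, 1/5, 0, 0, 0, 0]; [0, -1/5, 3/5, 0, 0, 0, 0]; [0, 0, 0, -7/25, 126/25, 0, 0]; [0, 0, 0, -126/25, -7/25, 0, 0]; [0, 0, 0, 0, 0, -117/125, 331/125]; [0, 0, 0, 0, 0, -331/125, -117/125]] (rows listed top to bottom)


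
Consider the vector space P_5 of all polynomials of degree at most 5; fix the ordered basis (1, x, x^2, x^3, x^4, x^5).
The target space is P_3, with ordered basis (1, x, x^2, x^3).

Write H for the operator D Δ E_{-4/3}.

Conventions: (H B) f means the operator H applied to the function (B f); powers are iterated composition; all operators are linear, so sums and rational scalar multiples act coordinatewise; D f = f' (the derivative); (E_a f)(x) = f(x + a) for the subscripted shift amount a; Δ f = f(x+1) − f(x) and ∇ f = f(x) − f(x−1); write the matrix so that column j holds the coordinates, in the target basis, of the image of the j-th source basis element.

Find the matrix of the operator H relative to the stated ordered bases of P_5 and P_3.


image of 1: 0
image of x: 0
image of x^2: 2
image of x^3: 6x - 5
image of x^4: 12x^2 - 20x + 28/3
image of x^5: 20x^3 - 50x^2 + (140/3)x - 425/27
each image's coordinates form column j of the matrix

the matrix is [[0, 0, 2, -5, 28/3, -425/27]; [0, 0, 0, 6, -20, 140/3]; [0, 0, 0, 0, 12, -50]; [0, 0, 0, 0, 0, 20]] (rows listed top to bottom)
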